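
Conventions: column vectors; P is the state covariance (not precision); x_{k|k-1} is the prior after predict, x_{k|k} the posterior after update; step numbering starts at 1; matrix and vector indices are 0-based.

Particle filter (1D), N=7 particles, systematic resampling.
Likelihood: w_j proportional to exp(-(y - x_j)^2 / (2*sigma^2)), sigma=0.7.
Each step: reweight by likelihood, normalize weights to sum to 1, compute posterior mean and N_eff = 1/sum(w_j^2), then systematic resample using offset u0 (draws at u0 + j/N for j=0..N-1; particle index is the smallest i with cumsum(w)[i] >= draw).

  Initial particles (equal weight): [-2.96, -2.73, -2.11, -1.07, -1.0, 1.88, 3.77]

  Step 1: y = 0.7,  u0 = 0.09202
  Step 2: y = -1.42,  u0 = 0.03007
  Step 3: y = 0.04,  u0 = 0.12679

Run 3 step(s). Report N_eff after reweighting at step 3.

N_eff = 6.9591

step 1: w=[0.0000, 0.0000, 0.0009, 0.1220, 0.1563, 0.7205, 0.0002]  mean=1.0665  Neff=1.7906  idx=[3, 4, 5, 5, 5, 5, 5]
step 2: w=[0.5137, 0.4862, 0.0000, 0.0000, 0.0000, 0.0000, 0.0000]  mean=-1.0358  Neff=1.9987  idx=[0, 0, 0, 0, 1, 1, 1]
step 3: w=[0.1334, 0.1334, 0.1334, 0.1334, 0.1555, 0.1555, 0.1555]  mean=-1.0373  Neff=6.9591  idx=[0, 2, 3, 4, 5, 5, 6]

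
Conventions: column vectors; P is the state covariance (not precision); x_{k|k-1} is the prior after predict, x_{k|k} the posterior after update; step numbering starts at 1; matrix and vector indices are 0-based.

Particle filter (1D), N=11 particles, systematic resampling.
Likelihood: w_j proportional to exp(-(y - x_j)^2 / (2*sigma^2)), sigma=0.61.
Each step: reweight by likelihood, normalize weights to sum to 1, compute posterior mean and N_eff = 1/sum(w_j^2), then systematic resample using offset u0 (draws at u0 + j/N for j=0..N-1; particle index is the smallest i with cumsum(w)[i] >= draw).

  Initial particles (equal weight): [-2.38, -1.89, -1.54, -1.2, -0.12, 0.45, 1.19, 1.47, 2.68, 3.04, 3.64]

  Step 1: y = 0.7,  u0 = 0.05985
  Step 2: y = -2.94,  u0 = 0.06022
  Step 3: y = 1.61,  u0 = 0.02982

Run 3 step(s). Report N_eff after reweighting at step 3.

step 1: w=[0.0000, 0.0000, 0.0005, 0.0031, 0.1611, 0.3656, 0.2880, 0.1793, 0.0020, 0.0003, 0.0000]  mean=0.7532  Neff=3.6394  idx=[4, 4, 5, 5, 5, 5, 6, 6, 6, 7, 7]
step 2: w=[0.4915, 0.4915, 0.0042, 0.0042, 0.0042, 0.0042, 0.0000, 0.0000, 0.0000, 0.0000, 0.0000]  mean=-0.1104  Neff=2.0691  idx=[0, 0, 0, 0, 0, 1, 1, 1, 1, 1, 1]
step 3: w=[0.0909, 0.0909, 0.0909, 0.0909, 0.0909, 0.0909, 0.0909, 0.0909, 0.0909, 0.0909, 0.0909]  mean=-0.1200  Neff=11.0000  idx=[0, 1, 2, 3, 4, 5, 6, 7, 8, 9, 10]

N_eff = 11.0000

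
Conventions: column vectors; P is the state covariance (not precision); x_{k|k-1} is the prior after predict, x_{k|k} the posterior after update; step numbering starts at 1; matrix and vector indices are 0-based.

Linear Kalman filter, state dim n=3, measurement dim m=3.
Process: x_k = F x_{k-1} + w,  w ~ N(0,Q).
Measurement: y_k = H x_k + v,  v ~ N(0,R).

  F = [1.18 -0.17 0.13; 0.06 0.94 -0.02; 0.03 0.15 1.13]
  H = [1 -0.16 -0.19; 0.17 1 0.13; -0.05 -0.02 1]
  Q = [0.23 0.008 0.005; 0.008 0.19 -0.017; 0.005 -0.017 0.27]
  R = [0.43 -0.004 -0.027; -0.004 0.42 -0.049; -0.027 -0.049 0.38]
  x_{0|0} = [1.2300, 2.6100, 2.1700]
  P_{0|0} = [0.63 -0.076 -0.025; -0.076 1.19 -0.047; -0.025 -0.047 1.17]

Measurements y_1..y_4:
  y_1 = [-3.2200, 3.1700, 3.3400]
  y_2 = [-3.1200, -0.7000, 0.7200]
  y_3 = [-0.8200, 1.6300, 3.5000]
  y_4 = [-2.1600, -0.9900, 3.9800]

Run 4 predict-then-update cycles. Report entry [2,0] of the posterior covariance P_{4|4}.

step 1: x^-=[1.2898, 2.4838, 2.8805]  P^-=[1.1863 -0.2296 0.1304; -0.2296 1.2375 0.0712; 0.1304 0.0712 1.7730]  S=[1.7402 -0.2698 -0.2959; -0.2698 1.6679 0.2513; -0.2959 0.2513 2.1401]  K=[0.7240 0.0917 0.1247; -0.1566 0.7105 -0.0780; 0.0258 0.0749 0.8195]  nu=[-3.5651, 0.0925, 0.5737]  x^+=[-1.2112, 3.0632, 3.2656]  P^+=[0.3103 -0.0282 0.0383; -0.0282 0.3148 -0.0553; 0.0383 -0.0553 0.3079]
step 2: x^-=[-1.5255, 2.7414, 4.1133]  P^-=[0.7019 -0.0597 0.1091; -0.0597 0.4682 -0.0361; 0.1091 -0.0361 0.6541]  S=[1.1430 -0.0156 -0.0684; -0.0156 0.8947 0.0057; -0.0684 0.0057 1.0264]  K=[0.6124 0.0924 0.1135; -0.1080 0.5052 -0.0514; 0.0307 0.0719 0.6343]  nu=[-0.3744, -3.7168, -3.4147]  x^+=[-2.4859, 1.0796, 1.6687]  P^+=[0.2636 -0.0185 0.0349; -0.0185 0.2232 -0.0378; 0.0349 -0.0378 0.2377]
step 3: x^-=[-2.9000, 0.8323, 1.9730]  P^-=[0.6273 -0.0353 0.0936; -0.0353 0.3875 -0.0288; 0.0936 -0.0288 0.5681]  S=[1.0617 0.0075 -0.0657; 0.0075 0.8199 0.0002; -0.0657 0.0002 0.9415]  K=[0.5854 0.0965 0.1076; -0.0924 0.4616 -0.0435; 0.0275 0.0739 0.6009]  nu=[2.5880, 1.0342, 1.3986]  x^+=[-1.1347, 1.0096, 2.9610]  P^+=[0.2524 -0.0142 0.0327; -0.0142 0.2031 -0.0333; 0.0327 -0.0333 0.2250]
step 4: x^-=[-1.1257, 0.8217, 3.4633]  P^-=[0.6083 -0.0275 0.0888; -0.0275 0.3701 -0.0266; 0.0888 -0.0266 0.5528]  S=[1.0411 0.0140 -0.0671; 0.0140 0.8046 -0.0002; -0.0671 -0.0002 0.9266]  K=[0.5777 0.0986 0.1055; -0.0872 0.4513 -0.0414; 0.0258 0.0748 0.5943]  nu=[-0.2448, -2.0706, 0.4769]  x^+=[-1.4210, -0.1111, 3.5856]  P^+=[0.2492 -0.0126 0.0319; -0.0126 0.1982 -0.0322; 0.0319 -0.0322 0.2224]

P_post[2,0] = 0.0319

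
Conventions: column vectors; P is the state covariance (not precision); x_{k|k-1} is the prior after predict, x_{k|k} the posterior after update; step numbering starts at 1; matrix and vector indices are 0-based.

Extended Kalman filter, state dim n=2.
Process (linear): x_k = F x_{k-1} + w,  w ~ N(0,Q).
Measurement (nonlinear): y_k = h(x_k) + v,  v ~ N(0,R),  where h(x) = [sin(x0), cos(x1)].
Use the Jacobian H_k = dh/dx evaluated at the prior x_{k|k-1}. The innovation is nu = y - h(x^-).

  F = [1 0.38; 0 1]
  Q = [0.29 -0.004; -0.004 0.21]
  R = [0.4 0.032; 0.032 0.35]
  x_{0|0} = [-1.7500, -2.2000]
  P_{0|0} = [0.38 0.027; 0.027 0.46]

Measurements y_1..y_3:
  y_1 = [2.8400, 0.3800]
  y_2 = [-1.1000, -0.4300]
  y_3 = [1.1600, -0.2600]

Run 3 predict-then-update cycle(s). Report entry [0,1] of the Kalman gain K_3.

K[0,1] = 0.0872

step 1: x^-=[-2.5860, -2.2000]  P^-=[0.7569 0.1978; 0.1978 0.6700]  H_jac=[-0.8496 0.0000; 0.0000 0.8085]  S=[0.9464 -0.1039; -0.1039 0.7880]  K=[-0.6669 0.1150; -0.1036 0.6738]  nu=[3.3674, 0.9685]  x^+=[-4.7204, -1.8964]  P^+=[0.3097 0.0234; 0.0234 0.2876]
step 2: x^-=[-5.4410, -1.8964]  P^-=[0.6590 0.1287; 0.1287 0.4976]  H_jac=[0.6658 0.0000; 0.0000 0.9475]  S=[0.6921 0.1132; 0.1132 0.7967]  K=[0.6234 0.0645; 0.0277 0.5878]  nu=[-1.8461, -0.1102]  x^+=[-6.5989, -2.0122]  P^+=[0.3776 0.0449; 0.0449 0.2181]
step 3: x^-=[-7.3635, -2.0122]  P^-=[0.7332 0.1237; 0.1237 0.4281]  H_jac=[0.4710 0.0000; 0.0000 0.9042]  S=[0.5627 0.0847; 0.0847 0.7000]  K=[0.6006 0.0872; 0.0207 0.5505]  nu=[2.0421, 0.1672]  x^+=[-6.1224, -1.8778]  P^+=[0.5160 0.0550; 0.0550 0.2138]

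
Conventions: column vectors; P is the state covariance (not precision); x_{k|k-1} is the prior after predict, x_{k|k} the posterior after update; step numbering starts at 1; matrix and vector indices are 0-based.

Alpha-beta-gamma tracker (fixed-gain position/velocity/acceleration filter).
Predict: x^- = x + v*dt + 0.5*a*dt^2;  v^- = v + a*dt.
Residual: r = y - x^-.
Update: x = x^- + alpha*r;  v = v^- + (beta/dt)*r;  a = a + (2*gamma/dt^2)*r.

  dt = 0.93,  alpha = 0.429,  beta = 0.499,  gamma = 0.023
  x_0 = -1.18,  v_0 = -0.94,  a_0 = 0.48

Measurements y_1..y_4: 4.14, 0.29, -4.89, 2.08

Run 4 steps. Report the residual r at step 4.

step 1: x_pred=-1.8466  r=5.9866  x^+=0.7216  v^+=2.7186  a^+=0.7984
step 2: x_pred=3.5952  r=-3.3052  x^+=2.1773  v^+=1.6877  a^+=0.6226
step 3: x_pred=4.0160  r=-8.9060  x^+=0.1953  v^+=-2.5119  a^+=0.1489
step 4: x_pred=-2.0763  r=4.1563  x^+=-0.2933  v^+=-0.1433  a^+=0.3700

resid = 4.1563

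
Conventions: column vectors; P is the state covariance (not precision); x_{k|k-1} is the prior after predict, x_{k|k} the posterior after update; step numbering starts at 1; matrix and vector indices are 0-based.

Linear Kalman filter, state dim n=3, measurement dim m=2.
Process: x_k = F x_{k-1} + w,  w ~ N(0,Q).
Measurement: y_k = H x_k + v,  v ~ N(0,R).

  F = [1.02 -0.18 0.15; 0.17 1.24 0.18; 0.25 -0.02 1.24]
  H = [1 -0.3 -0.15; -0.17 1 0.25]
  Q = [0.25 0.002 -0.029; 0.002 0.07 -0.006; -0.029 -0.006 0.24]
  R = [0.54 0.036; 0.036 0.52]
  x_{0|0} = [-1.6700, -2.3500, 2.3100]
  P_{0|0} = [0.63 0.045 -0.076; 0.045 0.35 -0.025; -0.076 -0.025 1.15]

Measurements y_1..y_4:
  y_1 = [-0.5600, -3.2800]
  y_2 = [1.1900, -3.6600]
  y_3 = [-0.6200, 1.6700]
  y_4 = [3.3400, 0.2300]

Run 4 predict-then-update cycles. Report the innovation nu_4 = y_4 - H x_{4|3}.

innov = [1.8999, -0.6306]

step 1: x^-=[-0.9339, -2.7821, 2.4939]  P^-=[0.9042 0.1000 0.2505; 0.1000 0.6668 0.2248; 0.2505 0.2248 2.0014]  S=[1.4344 -0.2693; -0.2693 1.3951]  K=[0.6065 0.1234; 0.0018 0.5064; 0.0106 0.4913]  nu=[-0.0866, -1.2801]  x^+=[-1.1445, -3.4305, 1.8641]  P^+=[0.3957 0.0940 0.2373; 0.0940 0.3095 -0.1206; 0.2373 -0.1206 1.6673]
step 2: x^-=[-0.2703, -4.1129, 2.0939]  P^-=[0.7539 0.1936 0.7133; 0.1936 0.6117 0.2797; 0.7133 0.2797 2.9807]  S=[1.1110 -0.0504; -0.0504 1.3532]  K=[0.5390 0.2002; -0.0069 0.4791; 0.1947 0.6751]  nu=[0.5405, -0.1166]  x^+=[-0.0022, -4.1725, 2.1205]  P^+=[0.3877 0.0809 0.4341; 0.0809 0.3006 -0.1520; 0.4341 -0.1520 2.3352]
step 3: x^-=[1.0668, -4.7925, 2.7123]  P^-=[0.8270 0.2325 1.0997; 0.2325 0.6120 0.4270; 1.0997 0.4270 4.1309]  S=[1.0840 0.0081; 0.0081 1.4550]  K=[0.5445 0.2491; -0.0175 0.4669; 0.3182 0.8729]  nu=[-2.7177, 5.9658]  x^+=[1.0728, -1.9596, 7.0554]  P^+=[0.4131 0.0716 0.5911; 0.0716 0.2946 -0.1611; 0.5911 -0.1611 2.9078]
step 4: x^-=[2.5053, -0.9775, 9.0561]  P^-=[0.9181 0.2736 1.4198; 0.2736 0.6236 0.5793; 1.4198 0.5793 5.1108]  S=[1.0912 0.0495; 0.0495 1.5655]  K=[0.5580 0.2841; -0.0213 0.4618; 0.3930 1.0196]  nu=[1.8999, -0.6306]  x^+=[3.3863, -1.3092, 9.1598]  P^+=[0.4362 0.0687 0.6932; 0.0687 0.2902 -0.1566; 0.6932 -0.1566 3.2750]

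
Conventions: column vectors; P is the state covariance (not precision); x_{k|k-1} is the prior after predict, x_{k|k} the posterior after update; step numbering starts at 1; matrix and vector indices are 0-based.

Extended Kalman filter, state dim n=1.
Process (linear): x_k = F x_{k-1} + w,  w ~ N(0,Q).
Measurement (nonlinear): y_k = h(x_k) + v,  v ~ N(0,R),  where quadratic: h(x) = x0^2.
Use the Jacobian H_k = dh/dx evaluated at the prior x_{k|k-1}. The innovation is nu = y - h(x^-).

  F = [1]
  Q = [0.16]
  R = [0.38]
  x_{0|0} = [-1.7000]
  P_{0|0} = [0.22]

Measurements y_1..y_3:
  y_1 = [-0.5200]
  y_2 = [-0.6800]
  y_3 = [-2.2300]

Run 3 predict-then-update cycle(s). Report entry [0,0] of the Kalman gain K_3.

K[0,0] = -0.3305

step 1: x^-=[-1.7000]  P^-=[0.3800]  H_jac=[-3.4000]  S=[4.7728]  K=[-0.2707]  nu=[-3.4100]  x^+=[-0.7769]  P^+=[0.0303]
step 2: x^-=[-0.7769]  P^-=[0.1903]  H_jac=[-1.5538]  S=[0.8393]  K=[-0.3522]  nu=[-1.2836]  x^+=[-0.3248]  P^+=[0.0861]
step 3: x^-=[-0.3248]  P^-=[0.2461]  H_jac=[-0.6496]  S=[0.4839]  K=[-0.3305]  nu=[-2.3355]  x^+=[0.4470]  P^+=[0.1933]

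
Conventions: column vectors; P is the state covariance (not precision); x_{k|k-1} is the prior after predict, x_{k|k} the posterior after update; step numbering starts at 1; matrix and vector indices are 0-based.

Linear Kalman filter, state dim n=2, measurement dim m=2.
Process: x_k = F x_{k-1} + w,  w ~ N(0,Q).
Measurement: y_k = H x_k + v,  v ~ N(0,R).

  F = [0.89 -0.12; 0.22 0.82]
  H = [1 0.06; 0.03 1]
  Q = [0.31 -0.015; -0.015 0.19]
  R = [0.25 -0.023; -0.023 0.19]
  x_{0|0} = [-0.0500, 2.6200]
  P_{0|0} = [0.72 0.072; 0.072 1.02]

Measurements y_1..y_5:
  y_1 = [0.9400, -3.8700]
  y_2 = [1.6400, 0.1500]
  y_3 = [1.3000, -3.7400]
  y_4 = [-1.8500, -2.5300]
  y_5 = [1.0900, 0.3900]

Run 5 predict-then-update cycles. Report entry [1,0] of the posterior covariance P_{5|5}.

step 1: x^-=[-0.3589, 2.1374]  P^-=[0.8796 0.0763; 0.0763 0.9367]  S=[1.1421 0.1360; 0.1360 1.1320]  K=[0.7744 -0.0024; 0.0175 0.8273]  nu=[1.1707, -5.9966]  x^+=[0.5618, -2.8034]  P^+=[0.1951 -0.0241; -0.0241 0.1575]
step 2: x^-=[0.8364, -2.1752]  P^-=[0.4720 -0.0093; -0.0093 0.2967]  S=[0.7219 -0.0003; -0.0003 0.4865]  K=[0.6530 0.0105; 0.0121 0.6092]  nu=[0.9341, 2.3001]  x^+=[1.4705, -0.7627]  P^+=[0.1641 -0.0179; -0.0179 0.1160]
step 3: x^-=[1.4003, -0.3019]  P^-=[0.4455 -0.0069; -0.0069 0.2695]  S=[0.6956 -0.0004; -0.0004 0.4595]  K=[0.6398 0.0146; 0.0136 0.5861]  nu=[-0.0822, -3.4801]  x^+=[1.2969, -2.3426]  P^+=[0.1606 -0.0168; -0.0168 0.1115]
step 4: x^-=[1.4354, -1.6356]  P^-=[0.4424 -0.0063; -0.0063 0.2667]  S=[0.6926 -0.0001; -0.0001 0.4567]  K=[0.6382 0.0153; 0.0140 0.5836]  nu=[-3.1872, -0.9375]  x^+=[-0.6131, -2.2274]  P^+=[0.1602 -0.0166; -0.0166 0.1111]
step 5: x^-=[-0.2784, -1.9613]  P^-=[0.4420 -0.0062; -0.0062 0.2664]  S=[0.6922 0.0000; 0.0000 0.4565]  K=[0.6380 0.0154; 0.0141 0.5833]  nu=[1.4861, 2.3597]  x^+=[0.7061, -0.5640]  P^+=[0.1601 -0.0166; -0.0166 0.1110]

P_post[1,0] = -0.0166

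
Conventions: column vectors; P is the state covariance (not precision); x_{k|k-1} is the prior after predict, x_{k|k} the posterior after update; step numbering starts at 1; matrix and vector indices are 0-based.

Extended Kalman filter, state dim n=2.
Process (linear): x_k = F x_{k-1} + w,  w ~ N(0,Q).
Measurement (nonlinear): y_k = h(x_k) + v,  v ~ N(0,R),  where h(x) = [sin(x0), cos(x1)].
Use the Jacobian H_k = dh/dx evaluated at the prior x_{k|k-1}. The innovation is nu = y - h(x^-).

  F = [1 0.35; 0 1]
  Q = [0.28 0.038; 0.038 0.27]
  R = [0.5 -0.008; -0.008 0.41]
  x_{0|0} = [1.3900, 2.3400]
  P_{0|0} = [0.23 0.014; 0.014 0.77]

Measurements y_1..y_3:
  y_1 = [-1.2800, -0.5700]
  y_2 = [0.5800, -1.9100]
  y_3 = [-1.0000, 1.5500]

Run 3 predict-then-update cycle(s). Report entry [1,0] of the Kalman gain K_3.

step 1: x^-=[2.2090, 2.3400]  P^-=[0.6141 0.3215; 0.3215 1.0400]  H_jac=[-0.5958 0.0000; 0.0000 -0.7185]  S=[0.7180 0.1296; 0.1296 0.9468]  K=[-0.4773 -0.1786; -0.1275 -0.7717]  nu=[-2.0832, 0.1256]  x^+=[3.1810, 2.5086]  P^+=[0.3982 0.0966; 0.0966 0.4390]
step 2: x^-=[4.0590, 2.5086]  P^-=[0.7996 0.2882; 0.2882 0.7090]  H_jac=[-0.6079 0.0000; 0.0000 -0.5915]  S=[0.7955 0.0957; 0.0957 0.6581]  K=[-0.5902 -0.1733; -0.1462 -0.6160]  nu=[1.3740, -1.1037]  x^+=[3.4393, 2.9877]  P^+=[0.4832 0.1121; 0.1121 0.4250]
step 3: x^-=[4.4850, 2.9877]  P^-=[0.8937 0.2989; 0.2989 0.6950]  H_jac=[-0.2254 0.0000; 0.0000 -0.1533]  S=[0.5454 0.0023; 0.0023 0.4263]  K=[-0.3690 -0.1055; -0.1225 -0.2493]  nu=[-0.0257, 2.5382]  x^+=[4.2268, 2.3582]  P^+=[0.8146 0.2628; 0.2628 0.6602]

K[1,0] = -0.1225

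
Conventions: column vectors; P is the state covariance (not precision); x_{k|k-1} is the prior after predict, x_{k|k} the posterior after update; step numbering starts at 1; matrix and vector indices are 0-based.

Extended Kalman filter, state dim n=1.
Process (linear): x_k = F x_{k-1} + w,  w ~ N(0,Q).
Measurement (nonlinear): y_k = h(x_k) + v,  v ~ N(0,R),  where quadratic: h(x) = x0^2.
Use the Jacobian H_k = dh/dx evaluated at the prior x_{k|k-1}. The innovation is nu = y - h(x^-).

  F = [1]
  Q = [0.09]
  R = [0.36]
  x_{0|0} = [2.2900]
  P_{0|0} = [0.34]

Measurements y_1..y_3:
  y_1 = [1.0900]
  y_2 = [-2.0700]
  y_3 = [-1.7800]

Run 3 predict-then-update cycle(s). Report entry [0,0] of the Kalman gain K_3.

step 1: x^-=[2.2900]  P^-=[0.4300]  H_jac=[4.5800]  S=[9.3799]  K=[0.2100]  nu=[-4.1541]  x^+=[1.4178]  P^+=[0.0165]
step 2: x^-=[1.4178]  P^-=[0.1065]  H_jac=[2.8356]  S=[1.2164]  K=[0.2483]  nu=[-4.0802]  x^+=[0.4048]  P^+=[0.0315]
step 3: x^-=[0.4048]  P^-=[0.1215]  H_jac=[0.8095]  S=[0.4396]  K=[0.2238]  nu=[-1.9438]  x^+=[-0.0302]  P^+=[0.0995]

K[0,0] = 0.2238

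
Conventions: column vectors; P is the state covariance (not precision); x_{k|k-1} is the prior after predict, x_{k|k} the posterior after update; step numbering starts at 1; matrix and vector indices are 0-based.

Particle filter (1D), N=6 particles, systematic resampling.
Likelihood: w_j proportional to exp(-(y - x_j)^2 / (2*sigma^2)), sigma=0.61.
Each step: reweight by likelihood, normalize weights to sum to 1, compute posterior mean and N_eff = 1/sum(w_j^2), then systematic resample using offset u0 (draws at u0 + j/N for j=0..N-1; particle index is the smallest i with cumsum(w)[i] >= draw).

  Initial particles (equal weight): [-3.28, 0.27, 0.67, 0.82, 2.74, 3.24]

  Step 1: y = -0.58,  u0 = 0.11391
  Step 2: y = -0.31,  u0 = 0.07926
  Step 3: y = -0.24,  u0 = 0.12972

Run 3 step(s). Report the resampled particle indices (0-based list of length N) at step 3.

step 1: w=[0.0001, 0.6609, 0.2138, 0.1253, 0.0000, 0.0000]  mean=0.4241  Neff=2.0076  idx=[1, 1, 1, 1, 2, 3]
step 2: w=[0.2121, 0.2121, 0.2121, 0.2121, 0.0917, 0.0599]  mean=0.3396  Neff=5.2102  idx=[0, 1, 1, 2, 3, 4]
step 3: w=[0.1829, 0.1829, 0.1829, 0.1829, 0.1829, 0.0853]  mean=0.3041  Neff=5.7269  idx=[0, 1, 2, 3, 4, 5]

resampled_idx = [0, 1, 2, 3, 4, 5]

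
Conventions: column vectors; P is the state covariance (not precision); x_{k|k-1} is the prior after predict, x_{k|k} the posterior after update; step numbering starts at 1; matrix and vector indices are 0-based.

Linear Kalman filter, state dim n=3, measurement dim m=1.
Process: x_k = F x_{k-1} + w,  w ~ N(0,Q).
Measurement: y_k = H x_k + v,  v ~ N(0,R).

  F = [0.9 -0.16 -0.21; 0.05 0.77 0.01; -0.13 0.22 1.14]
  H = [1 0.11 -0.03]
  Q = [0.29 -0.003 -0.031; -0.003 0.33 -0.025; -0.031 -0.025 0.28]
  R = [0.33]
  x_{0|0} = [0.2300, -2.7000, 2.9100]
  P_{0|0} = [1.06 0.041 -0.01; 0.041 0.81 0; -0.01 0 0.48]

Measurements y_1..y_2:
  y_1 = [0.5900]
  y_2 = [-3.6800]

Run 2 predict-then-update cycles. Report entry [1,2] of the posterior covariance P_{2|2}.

step 1: x^-=[0.0279, -2.0384, 2.6935]  P^-=[1.1825 -0.0280 -0.3000; -0.0280 0.8161 0.1066; -0.3000 0.1066 0.9615]  S=[1.5344]  K=[0.7745; 0.0382; -0.2067]  nu=[0.8671]  x^+=[0.6995, -2.0053, 2.5143]  P^+=[0.2620 -0.0734 -0.0544; -0.0734 0.8139 0.1187; -0.0544 0.1187 0.8960]
step 2: x^-=[0.4224, -1.4840, 2.3342]  P^-=[0.6123 -0.1629 -0.4053; -0.1629 0.8094 0.2293; -0.4053 0.2293 1.5681]  S=[0.9404]  K=[0.6449; -0.0859; -0.4541]  nu=[-3.8692]  x^+=[-2.0729, -1.1517, 4.0913]  P^+=[0.2211 -0.1108 -0.1298; -0.1108 0.8025 0.1927; -0.1298 0.1927 1.3741]

P_post[1,2] = 0.1927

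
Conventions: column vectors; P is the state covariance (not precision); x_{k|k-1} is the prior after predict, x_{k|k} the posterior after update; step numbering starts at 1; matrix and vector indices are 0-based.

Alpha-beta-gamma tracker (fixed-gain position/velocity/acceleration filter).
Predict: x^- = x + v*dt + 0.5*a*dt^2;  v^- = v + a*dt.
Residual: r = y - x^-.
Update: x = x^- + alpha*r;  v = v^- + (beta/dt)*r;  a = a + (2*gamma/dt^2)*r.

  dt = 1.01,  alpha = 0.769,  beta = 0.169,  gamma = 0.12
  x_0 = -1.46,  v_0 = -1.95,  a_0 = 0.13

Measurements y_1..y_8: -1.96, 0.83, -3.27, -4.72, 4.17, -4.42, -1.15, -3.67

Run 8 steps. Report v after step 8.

v_post = -0.0584

step 1: x_pred=-3.3632  r=1.4032  x^+=-2.2841  v^+=-1.5839  a^+=0.4601
step 2: x_pred=-3.6492  r=4.4792  x^+=-0.2047  v^+=-0.3697  a^+=1.5140
step 3: x_pred=0.1941  r=-3.4641  x^+=-2.4698  v^+=0.5798  a^+=0.6989
step 4: x_pred=-1.5277  r=-3.1923  x^+=-3.9826  v^+=0.7516  a^+=-0.0521
step 5: x_pred=-3.2501  r=7.4201  x^+=2.4560  v^+=1.9405  a^+=1.6936
step 6: x_pred=5.2797  r=-9.6997  x^+=-2.1794  v^+=2.0281  a^+=-0.5884
step 7: x_pred=-0.4312  r=-0.7188  x^+=-0.9839  v^+=1.3135  a^+=-0.7576
step 8: x_pred=-0.0437  r=-3.6263  x^+=-2.8323  v^+=-0.0584  a^+=-1.6107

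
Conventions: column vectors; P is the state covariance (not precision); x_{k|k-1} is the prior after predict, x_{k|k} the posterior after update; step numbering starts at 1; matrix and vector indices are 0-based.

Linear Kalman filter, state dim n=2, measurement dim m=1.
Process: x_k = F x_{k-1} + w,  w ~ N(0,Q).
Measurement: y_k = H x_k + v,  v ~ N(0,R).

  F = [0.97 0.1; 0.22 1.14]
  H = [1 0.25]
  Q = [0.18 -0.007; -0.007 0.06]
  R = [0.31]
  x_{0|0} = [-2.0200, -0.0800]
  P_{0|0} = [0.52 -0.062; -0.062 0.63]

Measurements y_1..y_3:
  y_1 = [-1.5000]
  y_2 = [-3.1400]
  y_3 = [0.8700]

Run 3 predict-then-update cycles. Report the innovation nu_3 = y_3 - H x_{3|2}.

innov = [3.6721]

step 1: x^-=[-1.9674, -0.5356]  P^-=[0.6635 0.1059; 0.1059 0.8728]  S=[1.0810]  K=[0.6383; 0.2998]  nu=[0.6013]  x^+=[-1.5836, -0.3553]  P^+=[0.2231 -0.1010; -0.1010 0.7757]
step 2: x^-=[-1.5716, -0.7535]  P^-=[0.3781 0.0151; 0.0151 1.0282]  S=[0.7599]  K=[0.5025; 0.3582]  nu=[-1.3800]  x^+=[-2.2651, -1.2478]  P^+=[0.1862 -0.1216; -0.1216 0.9307]
step 3: x^-=[-2.3219, -1.9208]  P^-=[0.3409 0.0017; 0.0017 1.2175]  S=[0.7278]  K=[0.4689; 0.4205]  nu=[3.6721]  x^+=[-0.5999, -0.3767]  P^+=[0.1808 -0.1419; -0.1419 1.0889]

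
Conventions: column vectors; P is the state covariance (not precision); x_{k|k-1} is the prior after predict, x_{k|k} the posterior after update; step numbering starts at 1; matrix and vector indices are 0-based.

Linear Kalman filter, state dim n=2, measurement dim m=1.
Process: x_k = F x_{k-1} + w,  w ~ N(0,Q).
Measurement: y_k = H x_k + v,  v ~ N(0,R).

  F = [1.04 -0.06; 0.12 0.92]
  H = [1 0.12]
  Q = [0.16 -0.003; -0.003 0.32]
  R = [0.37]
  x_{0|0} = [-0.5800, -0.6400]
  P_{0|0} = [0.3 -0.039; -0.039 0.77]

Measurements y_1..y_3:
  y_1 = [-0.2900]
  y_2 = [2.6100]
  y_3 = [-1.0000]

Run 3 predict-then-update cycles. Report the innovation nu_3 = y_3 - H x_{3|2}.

step 1: x^-=[-0.5648, -0.6584]  P^-=[0.4921 -0.0451; -0.0451 0.9674]  S=[0.8652]  K=[0.5625; 0.0821]  nu=[0.3538]  x^+=[-0.3658, -0.6294]  P^+=[0.2183 -0.0850; -0.0850 0.9616]
step 2: x^-=[-0.3426, -0.6229]  P^-=[0.4102 -0.1096; -0.1096 1.1183]  S=[0.7700]  K=[0.5157; 0.0320]  nu=[3.0274]  x^+=[1.2185, -0.5261]  P^+=[0.2055 -0.1223; -0.1223 1.1175]
step 3: x^-=[1.2988, -0.3378]  P^-=[0.4015 -0.1552; -0.1552 1.2418]  S=[0.7522]  K=[0.5091; -0.0082]  nu=[-2.2582]  x^+=[0.1492, -0.3194]  P^+=[0.2066 -0.1520; -0.1520 1.2418]

innov = [-2.2582]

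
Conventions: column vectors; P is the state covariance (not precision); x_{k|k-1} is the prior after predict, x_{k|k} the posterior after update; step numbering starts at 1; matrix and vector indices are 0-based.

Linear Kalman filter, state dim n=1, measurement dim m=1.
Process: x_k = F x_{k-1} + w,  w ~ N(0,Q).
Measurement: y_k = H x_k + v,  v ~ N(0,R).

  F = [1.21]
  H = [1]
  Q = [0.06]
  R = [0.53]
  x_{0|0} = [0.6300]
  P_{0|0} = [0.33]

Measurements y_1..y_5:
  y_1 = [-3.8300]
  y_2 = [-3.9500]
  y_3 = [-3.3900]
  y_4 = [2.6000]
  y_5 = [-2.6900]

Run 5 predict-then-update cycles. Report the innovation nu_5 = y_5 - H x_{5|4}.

innov = [-1.2030]

step 1: x^-=[0.7623]  P^-=[0.5432]  S=[1.0732]  K=[0.5061]  nu=[-4.5923]  x^+=[-1.5620]  P^+=[0.2682]
step 2: x^-=[-1.8900]  P^-=[0.4527]  S=[0.9827]  K=[0.4607]  nu=[-2.0600]  x^+=[-2.8390]  P^+=[0.2442]
step 3: x^-=[-3.4352]  P^-=[0.4175]  S=[0.9475]  K=[0.4406]  nu=[0.0452]  x^+=[-3.4153]  P^+=[0.2335]
step 4: x^-=[-4.1325]  P^-=[0.4019]  S=[0.9319]  K=[0.4313]  nu=[6.7325]  x^+=[-1.2289]  P^+=[0.2286]
step 5: x^-=[-1.4870]  P^-=[0.3947]  S=[0.9247]  K=[0.4268]  nu=[-1.2030]  x^+=[-2.0005]  P^+=[0.2262]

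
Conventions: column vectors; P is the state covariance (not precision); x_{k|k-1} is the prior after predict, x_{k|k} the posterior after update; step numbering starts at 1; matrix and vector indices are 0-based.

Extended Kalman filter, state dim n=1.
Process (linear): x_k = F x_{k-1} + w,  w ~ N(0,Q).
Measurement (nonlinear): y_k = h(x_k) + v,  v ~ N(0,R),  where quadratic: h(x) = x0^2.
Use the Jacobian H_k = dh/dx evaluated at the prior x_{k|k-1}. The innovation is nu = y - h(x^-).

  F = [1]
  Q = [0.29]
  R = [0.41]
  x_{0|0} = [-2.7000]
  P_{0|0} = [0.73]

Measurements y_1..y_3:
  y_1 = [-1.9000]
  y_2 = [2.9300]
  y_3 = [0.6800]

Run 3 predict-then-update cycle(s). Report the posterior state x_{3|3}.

step 1: x^-=[-2.7000]  P^-=[1.0200]  H_jac=[-5.4000]  S=[30.1532]  K=[-0.1827]  nu=[-9.1900]  x^+=[-1.0213]  P^+=[0.0139]
step 2: x^-=[-1.0213]  P^-=[0.3039]  H_jac=[-2.0426]  S=[1.6778]  K=[-0.3699]  nu=[1.8870]  x^+=[-1.7194]  P^+=[0.0743]
step 3: x^-=[-1.7194]  P^-=[0.3643]  H_jac=[-3.4387]  S=[4.7172]  K=[-0.2655]  nu=[-2.2762]  x^+=[-1.1150]  P^+=[0.0317]

x_post = [-1.1150]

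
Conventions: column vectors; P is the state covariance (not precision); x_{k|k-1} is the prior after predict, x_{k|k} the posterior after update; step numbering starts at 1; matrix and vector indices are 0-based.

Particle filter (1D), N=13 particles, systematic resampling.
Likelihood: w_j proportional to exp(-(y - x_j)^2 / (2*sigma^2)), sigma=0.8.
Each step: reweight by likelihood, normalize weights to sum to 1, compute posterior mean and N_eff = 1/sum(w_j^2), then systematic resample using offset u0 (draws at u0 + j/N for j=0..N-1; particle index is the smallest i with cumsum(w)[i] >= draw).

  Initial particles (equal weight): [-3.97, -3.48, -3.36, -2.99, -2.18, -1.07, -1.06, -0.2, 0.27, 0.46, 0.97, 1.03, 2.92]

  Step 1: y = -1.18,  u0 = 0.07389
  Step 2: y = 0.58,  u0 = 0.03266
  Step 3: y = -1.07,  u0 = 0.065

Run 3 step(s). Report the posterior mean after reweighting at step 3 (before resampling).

post_mean = -0.5531

step 1: w=[0.0007, 0.0047, 0.0072, 0.0228, 0.1349, 0.2918, 0.2913, 0.1391, 0.0570, 0.0360, 0.0080, 0.0065, 0.0000]  mean=-1.0080  Neff=4.6987  idx=[4, 4, 5, 5, 5, 5, 6, 6, 6, 7, 7, 8, 11]
step 2: w=[0.0007, 0.0007, 0.0308, 0.0308, 0.0308, 0.0308, 0.0316, 0.0316, 0.0316, 0.1605, 0.1605, 0.2395, 0.2204]  mean=-0.0076  Neff=6.0896  idx=[3, 5, 7, 9, 9, 10, 10, 11, 11, 11, 12, 12, 12]
step 3: w=[0.1654, 0.1654, 0.1653, 0.0915, 0.0915, 0.0915, 0.0915, 0.0407, 0.0407, 0.0407, 0.0053, 0.0053, 0.0053]  mean=-0.5531  Neff=8.2932  idx=[0, 0, 1, 1, 2, 2, 3, 4, 5, 5, 6, 8, 10]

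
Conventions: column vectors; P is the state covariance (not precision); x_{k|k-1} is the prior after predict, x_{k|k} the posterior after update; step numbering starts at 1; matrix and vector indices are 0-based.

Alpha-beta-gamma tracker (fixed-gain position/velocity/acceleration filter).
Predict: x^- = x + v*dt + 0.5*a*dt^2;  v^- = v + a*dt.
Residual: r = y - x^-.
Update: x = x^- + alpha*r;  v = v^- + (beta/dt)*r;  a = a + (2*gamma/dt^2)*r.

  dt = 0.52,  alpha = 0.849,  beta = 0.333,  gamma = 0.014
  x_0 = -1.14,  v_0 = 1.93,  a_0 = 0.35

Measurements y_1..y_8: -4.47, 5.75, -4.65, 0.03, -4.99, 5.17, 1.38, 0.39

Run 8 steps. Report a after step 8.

a_post = -0.0488

step 1: x_pred=-0.0891  r=-4.3809  x^+=-3.8085  v^+=-0.6935  a^+=-0.1036
step 2: x_pred=-4.1831  r=9.9331  x^+=4.2501  v^+=5.6136  a^+=0.9249
step 3: x_pred=7.2942  r=-11.9442  x^+=-2.8464  v^+=-1.5543  a^+=-0.3119
step 4: x_pred=-3.6968  r=3.7268  x^+=-0.5328  v^+=0.6701  a^+=0.0740
step 5: x_pred=-0.1743  r=-4.8157  x^+=-4.2628  v^+=-2.3753  a^+=-0.4247
step 6: x_pred=-5.5554  r=10.7254  x^+=3.5505  v^+=4.2723  a^+=0.6860
step 7: x_pred=5.8648  r=-4.4848  x^+=2.0572  v^+=1.7570  a^+=0.2216
step 8: x_pred=3.0008  r=-2.6108  x^+=0.7842  v^+=0.2003  a^+=-0.0488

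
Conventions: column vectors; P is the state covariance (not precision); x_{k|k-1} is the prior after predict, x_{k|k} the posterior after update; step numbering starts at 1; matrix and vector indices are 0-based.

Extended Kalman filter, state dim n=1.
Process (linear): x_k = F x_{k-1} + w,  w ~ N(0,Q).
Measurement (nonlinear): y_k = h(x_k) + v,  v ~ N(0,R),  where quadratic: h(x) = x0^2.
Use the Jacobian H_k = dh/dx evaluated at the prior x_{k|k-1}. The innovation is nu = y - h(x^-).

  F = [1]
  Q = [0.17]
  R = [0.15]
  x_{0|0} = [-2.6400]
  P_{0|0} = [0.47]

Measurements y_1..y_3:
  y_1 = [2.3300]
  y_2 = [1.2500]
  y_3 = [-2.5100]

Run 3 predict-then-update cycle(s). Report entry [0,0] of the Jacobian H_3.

H_jac[0,0] = -2.5433

step 1: x^-=[-2.6400]  P^-=[0.6400]  H_jac=[-5.2800]  S=[17.9922]  K=[-0.1878]  nu=[-4.6396]  x^+=[-1.7686]  P^+=[0.0053]
step 2: x^-=[-1.7686]  P^-=[0.1753]  H_jac=[-3.5372]  S=[2.3438]  K=[-0.2646]  nu=[-1.8780]  x^+=[-1.2717]  P^+=[0.0112]
step 3: x^-=[-1.2717]  P^-=[0.1812]  H_jac=[-2.5433]  S=[1.3222]  K=[-0.3486]  nu=[-4.1271]  x^+=[0.1670]  P^+=[0.0206]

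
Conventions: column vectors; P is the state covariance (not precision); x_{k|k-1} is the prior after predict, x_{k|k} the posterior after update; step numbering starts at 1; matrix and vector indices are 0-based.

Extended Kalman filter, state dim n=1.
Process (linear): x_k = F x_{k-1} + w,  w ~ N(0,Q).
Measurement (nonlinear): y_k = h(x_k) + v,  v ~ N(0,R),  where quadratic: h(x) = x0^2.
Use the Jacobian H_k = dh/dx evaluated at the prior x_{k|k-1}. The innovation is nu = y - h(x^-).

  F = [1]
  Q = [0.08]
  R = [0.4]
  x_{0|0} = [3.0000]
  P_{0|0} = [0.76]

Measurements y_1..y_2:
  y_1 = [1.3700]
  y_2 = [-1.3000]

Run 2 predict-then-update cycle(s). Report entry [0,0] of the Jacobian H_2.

H_jac[0,0] = 3.4899

step 1: x^-=[3.0000]  P^-=[0.8400]  H_jac=[6.0000]  S=[30.6400]  K=[0.1645]  nu=[-7.6300]  x^+=[1.7449]  P^+=[0.0110]
step 2: x^-=[1.7449]  P^-=[0.0910]  H_jac=[3.4899]  S=[1.5079]  K=[0.2105]  nu=[-4.3448]  x^+=[0.8302]  P^+=[0.0241]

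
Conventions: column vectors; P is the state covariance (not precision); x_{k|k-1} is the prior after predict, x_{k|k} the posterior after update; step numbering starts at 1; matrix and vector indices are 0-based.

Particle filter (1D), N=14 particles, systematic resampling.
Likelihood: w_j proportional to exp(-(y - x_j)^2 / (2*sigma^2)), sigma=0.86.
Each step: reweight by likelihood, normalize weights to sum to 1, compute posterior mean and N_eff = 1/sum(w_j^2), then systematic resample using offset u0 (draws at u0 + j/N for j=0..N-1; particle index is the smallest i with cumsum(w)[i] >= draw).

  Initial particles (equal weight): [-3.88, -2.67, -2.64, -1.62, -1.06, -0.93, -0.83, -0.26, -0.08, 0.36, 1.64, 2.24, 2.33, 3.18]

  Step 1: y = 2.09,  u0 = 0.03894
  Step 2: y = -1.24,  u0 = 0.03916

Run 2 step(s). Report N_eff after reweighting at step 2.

step 1: w=[0.0000, 0.0000, 0.0000, 0.0000, 0.0004, 0.0006, 0.0009, 0.0069, 0.0119, 0.0381, 0.2513, 0.2838, 0.2771, 0.1290]  mean=2.1130  Neff=4.1886  idx=[9, 10, 10, 10, 11, 11, 11, 11, 12, 12, 12, 12, 13, 13]
step 2: w=[0.9324, 0.0193, 0.0193, 0.0193, 0.0015, 0.0015, 0.0015, 0.0015, 0.0010, 0.0010, 0.0010, 0.0010, 0.0000, 0.0000]  mean=0.4528  Neff=1.1489  idx=[0, 0, 0, 0, 0, 0, 0, 0, 0, 0, 0, 0, 0, 2]

N_eff = 1.1489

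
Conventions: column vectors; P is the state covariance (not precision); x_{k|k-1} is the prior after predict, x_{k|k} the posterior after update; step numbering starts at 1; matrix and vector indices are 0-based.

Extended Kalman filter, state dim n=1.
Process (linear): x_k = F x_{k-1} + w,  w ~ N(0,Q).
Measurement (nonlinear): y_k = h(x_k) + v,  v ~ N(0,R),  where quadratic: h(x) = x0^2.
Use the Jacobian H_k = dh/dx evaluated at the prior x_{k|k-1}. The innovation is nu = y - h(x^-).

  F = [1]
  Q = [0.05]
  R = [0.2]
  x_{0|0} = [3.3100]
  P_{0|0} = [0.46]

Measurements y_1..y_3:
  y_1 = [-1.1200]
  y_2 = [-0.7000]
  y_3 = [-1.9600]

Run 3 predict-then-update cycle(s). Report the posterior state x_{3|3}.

step 1: x^-=[3.3100]  P^-=[0.5100]  H_jac=[6.6200]  S=[22.5504]  K=[0.1497]  nu=[-12.0761]  x^+=[1.5020]  P^+=[0.0045]
step 2: x^-=[1.5020]  P^-=[0.0545]  H_jac=[3.0040]  S=[0.6920]  K=[0.2367]  nu=[-2.9560]  x^+=[0.8024]  P^+=[0.0158]
step 3: x^-=[0.8024]  P^-=[0.0658]  H_jac=[1.6047]  S=[0.3693]  K=[0.2857]  nu=[-2.6038]  x^+=[0.0584]  P^+=[0.0356]

x_post = [0.0584]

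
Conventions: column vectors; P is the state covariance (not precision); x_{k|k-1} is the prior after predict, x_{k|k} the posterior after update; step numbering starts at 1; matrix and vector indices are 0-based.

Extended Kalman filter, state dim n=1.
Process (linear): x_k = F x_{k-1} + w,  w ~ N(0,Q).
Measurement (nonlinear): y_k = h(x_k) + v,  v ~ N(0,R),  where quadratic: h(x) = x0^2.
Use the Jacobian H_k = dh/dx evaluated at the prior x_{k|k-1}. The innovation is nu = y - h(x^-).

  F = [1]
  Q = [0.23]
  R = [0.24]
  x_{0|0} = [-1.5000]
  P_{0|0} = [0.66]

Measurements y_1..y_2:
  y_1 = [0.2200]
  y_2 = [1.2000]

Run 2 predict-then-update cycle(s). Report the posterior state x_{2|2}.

x_post = [-1.0612]

step 1: x^-=[-1.5000]  P^-=[0.8900]  H_jac=[-3.0000]  S=[8.2500]  K=[-0.3236]  nu=[-2.0300]  x^+=[-0.8430]  P^+=[0.0259]
step 2: x^-=[-0.8430]  P^-=[0.2559]  H_jac=[-1.6860]  S=[0.9674]  K=[-0.4460]  nu=[0.4893]  x^+=[-1.0612]  P^+=[0.0635]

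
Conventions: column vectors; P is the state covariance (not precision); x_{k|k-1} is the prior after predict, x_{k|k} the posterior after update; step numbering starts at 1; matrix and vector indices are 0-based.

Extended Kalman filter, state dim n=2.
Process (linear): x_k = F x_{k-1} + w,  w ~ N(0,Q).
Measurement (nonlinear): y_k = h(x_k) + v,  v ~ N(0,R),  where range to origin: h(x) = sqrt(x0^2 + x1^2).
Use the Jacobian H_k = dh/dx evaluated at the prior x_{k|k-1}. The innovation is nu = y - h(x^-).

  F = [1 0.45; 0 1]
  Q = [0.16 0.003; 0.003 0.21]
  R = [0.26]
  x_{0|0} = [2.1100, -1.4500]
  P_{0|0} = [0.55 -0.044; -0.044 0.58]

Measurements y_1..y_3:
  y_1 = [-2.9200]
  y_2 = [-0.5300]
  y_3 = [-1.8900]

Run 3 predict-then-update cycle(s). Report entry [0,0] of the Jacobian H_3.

H_jac[0,0] = -0.9920

step 1: x^-=[1.4575, -1.4500]  P^-=[0.7879 0.2200; 0.2200 0.7900]  H_jac=[0.7089 -0.7053]  S=[0.8289]  K=[0.4866; -0.4840]  nu=[-4.9759]  x^+=[-0.9639, 0.9584]  P^+=[0.5916 0.4152; 0.4152 0.5958]
step 2: x^-=[-0.5326, 0.9584]  P^-=[1.2459 0.6863; 0.6863 0.8058]  H_jac=[-0.4857 0.8741]  S=[0.5868]  K=[-0.0090; 0.6322]  nu=[-1.6264]  x^+=[-0.5180, -0.0698]  P^+=[1.2459 0.6897; 0.6897 0.5713]
step 3: x^-=[-0.5494, -0.0698]  P^-=[2.1423 0.9498; 0.9498 0.7813]  H_jac=[-0.9920 -0.1260]  S=[2.6181]  K=[-0.8574; -0.3975]  nu=[-2.4438]  x^+=[1.5460, 0.9016]  P^+=[0.2174 0.0575; 0.0575 0.3677]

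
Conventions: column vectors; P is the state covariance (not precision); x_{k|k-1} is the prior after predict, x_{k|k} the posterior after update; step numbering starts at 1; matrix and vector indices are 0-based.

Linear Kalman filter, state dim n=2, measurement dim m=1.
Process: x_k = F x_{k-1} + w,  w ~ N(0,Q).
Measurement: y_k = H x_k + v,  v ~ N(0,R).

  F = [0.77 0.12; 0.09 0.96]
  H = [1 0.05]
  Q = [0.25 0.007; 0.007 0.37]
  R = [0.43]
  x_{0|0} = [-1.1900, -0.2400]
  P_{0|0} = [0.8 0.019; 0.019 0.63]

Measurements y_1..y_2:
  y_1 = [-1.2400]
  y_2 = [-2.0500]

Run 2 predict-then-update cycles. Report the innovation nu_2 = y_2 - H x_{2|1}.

innov = [-1.1182]

step 1: x^-=[-0.9451, -0.3375]  P^-=[0.7369 0.1493; 0.1493 0.9604]  S=[1.1842]  K=[0.6286; 0.1666]  nu=[-0.2780]  x^+=[-1.1199, -0.3838]  P^+=[0.2690 0.0253; 0.0253 0.9275]
step 2: x^-=[-0.9083, -0.4693]  P^-=[0.4275 0.1514; 0.1514 1.2313]  S=[0.8757]  K=[0.4968; 0.2432]  nu=[-1.1182]  x^+=[-1.4639, -0.7412]  P^+=[0.2114 0.0456; 0.0456 1.1795]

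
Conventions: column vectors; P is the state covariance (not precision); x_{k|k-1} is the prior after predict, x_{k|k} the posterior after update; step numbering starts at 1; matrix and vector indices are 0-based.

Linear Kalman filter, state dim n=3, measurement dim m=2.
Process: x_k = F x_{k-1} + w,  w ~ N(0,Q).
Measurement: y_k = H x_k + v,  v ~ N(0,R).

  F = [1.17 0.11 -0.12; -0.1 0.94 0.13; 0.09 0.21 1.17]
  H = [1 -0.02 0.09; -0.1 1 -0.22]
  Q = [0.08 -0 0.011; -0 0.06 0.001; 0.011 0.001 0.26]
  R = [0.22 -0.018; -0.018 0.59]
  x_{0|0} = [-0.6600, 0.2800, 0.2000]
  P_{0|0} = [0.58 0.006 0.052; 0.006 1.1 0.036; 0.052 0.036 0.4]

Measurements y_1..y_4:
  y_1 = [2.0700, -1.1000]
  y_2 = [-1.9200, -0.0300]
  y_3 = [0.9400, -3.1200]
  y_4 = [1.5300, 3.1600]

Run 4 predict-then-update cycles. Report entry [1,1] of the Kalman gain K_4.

K[1,1] = 0.4021

step 1: x^-=[-0.7654, 0.3552, 0.2334]  P^-=[0.8790 0.0512 0.1172; 0.0512 1.0508 0.3092; 0.1172 0.3092 0.8896]  S=[1.1246 -0.0909; -0.0909 1.5515]  K=[0.7906 0.0060; 0.1030 0.6362; 0.1761 0.0759]  nu=[2.8215, -1.4804]  x^+=[1.4563, -0.2960, 0.6177]  P^+=[0.1769 -0.0006 -0.0345; -0.0006 0.4229 0.2248; -0.0345 0.2248 0.8483]
step 2: x^-=[1.5972, -0.3436, 0.7917]  P^-=[0.3431 -0.0186 -0.1034; -0.0186 0.5057 0.4689; -0.1034 0.4689 1.5445]  S=[0.5563 -0.0437; -0.0437 0.9668]  K=[0.6004 -0.0041; 0.0573 0.4209; 0.0587 0.1469]  nu=[-3.5954, 0.6475]  x^+=[-0.5642, -0.2770, 0.6758]  P^+=[0.1423 -0.0251 -0.1186; -0.0251 0.3347 0.4087; -0.1186 0.4087 1.5224]
step 3: x^-=[-0.7716, -0.1161, 0.6817]  P^-=[0.3169 -0.0928 -0.3052; -0.0928 0.4906 0.7689; -0.3052 0.7689 2.5349]  S=[0.5036 -0.0602; -0.0602 0.8733]  K=[0.5752 -0.0260; -0.0212 0.3772; -0.1517 0.2663]  nu=[1.6480, -2.9311]  x^+=[0.2526, -1.2568, -0.3489]  P^+=[0.1478 -0.0650 -0.2457; -0.0650 0.3651 0.6757; -0.2457 0.6757 2.4565]
step 4: x^-=[0.1991, -1.2520, -0.6494]  P^-=[0.3566 -0.1955 -0.5903; -0.1955 0.6094 1.2287; -0.5903 1.2287 3.9178]  S=[0.5057 -0.0881; -0.0881 0.8650]  K=[0.5980 -0.0562; -0.1219 0.4021; -0.4406 0.4474]  nu=[1.3643, 4.2891]  x^+=[0.7741, 0.3064, 0.6684]  P^+=[0.1671 -0.1173 -0.4095; -0.1173 0.4533 1.0255; -0.4095 1.0255 3.6118]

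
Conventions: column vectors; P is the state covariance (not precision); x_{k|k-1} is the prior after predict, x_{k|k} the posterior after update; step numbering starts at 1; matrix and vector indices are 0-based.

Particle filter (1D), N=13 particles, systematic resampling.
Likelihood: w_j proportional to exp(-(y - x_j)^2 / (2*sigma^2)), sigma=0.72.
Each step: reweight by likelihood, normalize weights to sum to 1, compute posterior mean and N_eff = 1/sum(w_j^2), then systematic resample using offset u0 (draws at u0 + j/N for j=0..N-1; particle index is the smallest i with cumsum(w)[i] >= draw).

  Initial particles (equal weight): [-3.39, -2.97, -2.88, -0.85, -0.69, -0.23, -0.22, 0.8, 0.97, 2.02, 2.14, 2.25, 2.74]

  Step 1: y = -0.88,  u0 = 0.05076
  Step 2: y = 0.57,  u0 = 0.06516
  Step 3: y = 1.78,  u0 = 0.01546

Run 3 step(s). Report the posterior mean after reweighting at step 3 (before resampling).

post_mean = 0.6816

step 1: w=[0.0007, 0.0043, 0.0062, 0.2914, 0.2817, 0.1941, 0.1916, 0.0192, 0.0107, 0.0001, 0.0000, 0.0000, 0.0000]  mean=-0.5356  Neff=4.1808  idx=[3, 3, 3, 3, 4, 4, 4, 5, 5, 5, 6, 6, 7]
step 2: w=[0.0293, 0.0293, 0.0293, 0.0293, 0.0443, 0.0443, 0.0443, 0.1104, 0.1104, 0.1104, 0.1121, 0.1121, 0.1945]  mean=-0.1611  Neff=9.1844  idx=[2, 4, 6, 7, 8, 8, 9, 10, 10, 11, 12, 12, 12]
step 3: w=[0.0009, 0.0021, 0.0021, 0.0152, 0.0152, 0.0152, 0.0152, 0.0158, 0.0158, 0.0158, 0.2957, 0.2957, 0.2957]  mean=0.6816  Neff=3.7891  idx=[3, 8, 10, 10, 10, 10, 11, 11, 11, 12, 12, 12, 12]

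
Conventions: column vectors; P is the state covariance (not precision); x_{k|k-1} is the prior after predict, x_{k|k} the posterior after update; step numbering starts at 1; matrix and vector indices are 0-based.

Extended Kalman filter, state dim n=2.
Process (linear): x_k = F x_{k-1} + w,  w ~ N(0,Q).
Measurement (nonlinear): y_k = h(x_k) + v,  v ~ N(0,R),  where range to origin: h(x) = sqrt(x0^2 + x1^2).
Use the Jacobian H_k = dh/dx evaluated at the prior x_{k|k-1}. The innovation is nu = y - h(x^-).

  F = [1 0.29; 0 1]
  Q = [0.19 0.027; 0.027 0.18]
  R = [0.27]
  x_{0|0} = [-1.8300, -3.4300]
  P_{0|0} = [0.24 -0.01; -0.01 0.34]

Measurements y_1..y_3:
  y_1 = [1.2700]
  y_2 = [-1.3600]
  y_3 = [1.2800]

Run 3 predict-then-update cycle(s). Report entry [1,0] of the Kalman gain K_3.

K[1,0] = -0.4378

step 1: x^-=[-2.8247, -3.4300]  P^-=[0.4528 0.1156; 0.1156 0.5200]  H_jac=[-0.6357 -0.7719]  S=[0.8763]  K=[-0.4303; -0.5419]  nu=[-3.1734]  x^+=[-1.4592, -1.7102]  P^+=[0.2905 -0.0888; -0.0888 0.2626]
step 2: x^-=[-1.9551, -1.7102]  P^-=[0.4511 0.0144; 0.0144 0.4426]  H_jac=[-0.7527 -0.6584]  S=[0.7317]  K=[-0.4770; -0.4131]  nu=[-3.9576]  x^+=[-0.0673, -0.0754]  P^+=[0.2846 -0.1298; -0.1298 0.3178]
step 3: x^-=[-0.0891, -0.0754]  P^-=[0.4261 -0.0106; -0.0106 0.4978]  H_jac=[-0.7637 -0.6456]  S=[0.7155]  K=[-0.4452; -0.4378]  nu=[1.1633]  x^+=[-0.6070, -0.5847]  P^+=[0.2843 -0.1501; -0.1501 0.3606]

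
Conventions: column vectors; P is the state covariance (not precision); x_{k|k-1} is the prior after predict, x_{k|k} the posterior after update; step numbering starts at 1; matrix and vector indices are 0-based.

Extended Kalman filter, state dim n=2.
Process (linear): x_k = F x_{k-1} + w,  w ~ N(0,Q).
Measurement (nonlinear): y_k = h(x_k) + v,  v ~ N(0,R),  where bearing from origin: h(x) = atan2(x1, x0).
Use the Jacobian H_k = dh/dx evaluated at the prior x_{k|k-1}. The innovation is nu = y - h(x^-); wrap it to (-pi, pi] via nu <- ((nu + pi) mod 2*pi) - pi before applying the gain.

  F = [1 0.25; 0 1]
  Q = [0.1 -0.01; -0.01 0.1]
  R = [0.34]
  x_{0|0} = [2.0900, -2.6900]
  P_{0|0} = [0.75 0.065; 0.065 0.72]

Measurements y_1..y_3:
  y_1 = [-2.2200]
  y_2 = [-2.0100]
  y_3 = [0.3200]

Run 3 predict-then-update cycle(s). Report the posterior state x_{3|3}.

step 1: x^-=[1.4175, -2.6900]  P^-=[0.9275 0.2350; 0.2350 0.8200]  H_jac=[0.2910 0.1533]  S=[0.4588]  K=[0.6668; 0.4231]  nu=[-1.1342]  x^+=[0.6613, -3.1699]  P^+=[0.7235 0.1056; 0.1056 0.7379]
step 2: x^-=[-0.1312, -3.1699]  P^-=[0.9224 0.2801; 0.2801 0.8379]  H_jac=[0.3149 -0.0130]  S=[0.4293]  K=[0.6681; 0.1800]  nu=[-0.3978]  x^+=[-0.3970, -3.2415]  P^+=[0.7308 0.2284; 0.2284 0.8240]
step 3: x^-=[-1.2074, -3.2415]  P^-=[0.9965 0.4244; 0.4244 0.9240]  H_jac=[0.2709 -0.1009]  S=[0.3993]  K=[0.5688; 0.0544]  nu=[2.2474]  x^+=[0.0709, -3.1191]  P^+=[0.8673 0.4120; 0.4120 0.9228]

x_post = [0.0709, -3.1191]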